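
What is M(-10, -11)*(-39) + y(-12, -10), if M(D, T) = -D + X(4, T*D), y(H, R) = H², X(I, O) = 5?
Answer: -441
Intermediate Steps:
M(D, T) = 5 - D (M(D, T) = -D + 5 = 5 - D)
M(-10, -11)*(-39) + y(-12, -10) = (5 - 1*(-10))*(-39) + (-12)² = (5 + 10)*(-39) + 144 = 15*(-39) + 144 = -585 + 144 = -441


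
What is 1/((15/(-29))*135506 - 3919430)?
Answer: -29/115696060 ≈ -2.5066e-7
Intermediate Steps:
1/((15/(-29))*135506 - 3919430) = 1/((15*(-1/29))*135506 - 3919430) = 1/(-15/29*135506 - 3919430) = 1/(-2032590/29 - 3919430) = 1/(-115696060/29) = -29/115696060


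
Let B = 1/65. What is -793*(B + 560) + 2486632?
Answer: 10212699/5 ≈ 2.0425e+6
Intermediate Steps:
B = 1/65 ≈ 0.015385
-793*(B + 560) + 2486632 = -793*(1/65 + 560) + 2486632 = -793*36401/65 + 2486632 = -2220461/5 + 2486632 = 10212699/5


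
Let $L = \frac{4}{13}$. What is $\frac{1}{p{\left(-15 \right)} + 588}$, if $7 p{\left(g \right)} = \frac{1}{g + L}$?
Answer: $\frac{1337}{786143} \approx 0.0017007$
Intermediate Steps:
$L = \frac{4}{13}$ ($L = 4 \cdot \frac{1}{13} = \frac{4}{13} \approx 0.30769$)
$p{\left(g \right)} = \frac{1}{7 \left(\frac{4}{13} + g\right)}$ ($p{\left(g \right)} = \frac{1}{7 \left(g + \frac{4}{13}\right)} = \frac{1}{7 \left(\frac{4}{13} + g\right)}$)
$\frac{1}{p{\left(-15 \right)} + 588} = \frac{1}{\frac{13}{7 \left(4 + 13 \left(-15\right)\right)} + 588} = \frac{1}{\frac{13}{7 \left(4 - 195\right)} + 588} = \frac{1}{\frac{13}{7 \left(-191\right)} + 588} = \frac{1}{\frac{13}{7} \left(- \frac{1}{191}\right) + 588} = \frac{1}{- \frac{13}{1337} + 588} = \frac{1}{\frac{786143}{1337}} = \frac{1337}{786143}$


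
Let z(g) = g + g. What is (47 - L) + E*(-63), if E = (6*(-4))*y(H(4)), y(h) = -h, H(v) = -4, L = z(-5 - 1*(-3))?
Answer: 6099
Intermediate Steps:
z(g) = 2*g
L = -4 (L = 2*(-5 - 1*(-3)) = 2*(-5 + 3) = 2*(-2) = -4)
E = -96 (E = (6*(-4))*(-1*(-4)) = -24*4 = -96)
(47 - L) + E*(-63) = (47 - 1*(-4)) - 96*(-63) = (47 + 4) + 6048 = 51 + 6048 = 6099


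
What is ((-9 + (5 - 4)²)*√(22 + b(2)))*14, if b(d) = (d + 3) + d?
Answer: -112*√29 ≈ -603.14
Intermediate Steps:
b(d) = 3 + 2*d (b(d) = (3 + d) + d = 3 + 2*d)
((-9 + (5 - 4)²)*√(22 + b(2)))*14 = ((-9 + (5 - 4)²)*√(22 + (3 + 2*2)))*14 = ((-9 + 1²)*√(22 + (3 + 4)))*14 = ((-9 + 1)*√(22 + 7))*14 = -8*√29*14 = -112*√29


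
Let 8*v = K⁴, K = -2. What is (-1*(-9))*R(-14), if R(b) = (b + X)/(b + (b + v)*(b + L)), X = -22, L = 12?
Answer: -162/5 ≈ -32.400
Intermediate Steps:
v = 2 (v = (⅛)*(-2)⁴ = (⅛)*16 = 2)
R(b) = (-22 + b)/(b + (2 + b)*(12 + b)) (R(b) = (b - 22)/(b + (b + 2)*(b + 12)) = (-22 + b)/(b + (2 + b)*(12 + b)))
(-1*(-9))*R(-14) = (-1*(-9))*((-22 - 14)/(24 + (-14)² + 15*(-14))) = 9*(-36/(24 + 196 - 210)) = 9*(-36/10) = 9*((⅒)*(-36)) = 9*(-18/5) = -162/5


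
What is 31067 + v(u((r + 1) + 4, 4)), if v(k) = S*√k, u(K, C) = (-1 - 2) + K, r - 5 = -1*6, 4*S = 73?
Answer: 124341/4 ≈ 31085.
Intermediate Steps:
S = 73/4 (S = (¼)*73 = 73/4 ≈ 18.250)
r = -1 (r = 5 - 1*6 = 5 - 6 = -1)
u(K, C) = -3 + K
v(k) = 73*√k/4
31067 + v(u((r + 1) + 4, 4)) = 31067 + 73*√(-3 + ((-1 + 1) + 4))/4 = 31067 + 73*√(-3 + (0 + 4))/4 = 31067 + 73*√(-3 + 4)/4 = 31067 + 73*√1/4 = 31067 + (73/4)*1 = 31067 + 73/4 = 124341/4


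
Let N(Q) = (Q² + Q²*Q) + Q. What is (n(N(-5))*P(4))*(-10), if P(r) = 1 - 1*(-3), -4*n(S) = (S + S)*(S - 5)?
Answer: 231000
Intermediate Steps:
N(Q) = Q + Q² + Q³ (N(Q) = (Q² + Q³) + Q = Q + Q² + Q³)
n(S) = -S*(-5 + S)/2 (n(S) = -(S + S)*(S - 5)/4 = -2*S*(-5 + S)/4 = -S*(-5 + S)/2)
P(r) = 4 (P(r) = 1 + 3 = 4)
(n(N(-5))*P(4))*(-10) = (((-5*(1 - 5 + (-5)²))*(5 - (-5)*(1 - 5 + (-5)²))/2)*4)*(-10) = (((-5*(1 - 5 + 25))*(5 - (-5)*(1 - 5 + 25))/2)*4)*(-10) = (((-5*21)*(5 - (-5)*21)/2)*4)*(-10) = (((½)*(-105)*(5 - 1*(-105)))*4)*(-10) = (((½)*(-105)*(5 + 105))*4)*(-10) = (((½)*(-105)*110)*4)*(-10) = -5775*4*(-10) = -23100*(-10) = 231000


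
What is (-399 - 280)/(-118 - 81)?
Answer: 679/199 ≈ 3.4121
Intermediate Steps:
(-399 - 280)/(-118 - 81) = -679/(-199) = -679*(-1/199) = 679/199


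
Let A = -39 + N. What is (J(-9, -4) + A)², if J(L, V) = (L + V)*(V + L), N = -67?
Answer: 3969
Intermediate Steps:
J(L, V) = (L + V)² (J(L, V) = (L + V)*(L + V) = (L + V)²)
A = -106 (A = -39 - 67 = -106)
(J(-9, -4) + A)² = ((-9 - 4)² - 106)² = ((-13)² - 106)² = (169 - 106)² = 63² = 3969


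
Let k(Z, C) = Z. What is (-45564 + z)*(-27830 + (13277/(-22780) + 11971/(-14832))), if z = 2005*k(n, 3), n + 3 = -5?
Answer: 2129748597412033/1242180 ≈ 1.7145e+9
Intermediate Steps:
n = -8 (n = -3 - 5 = -8)
z = -16040 (z = 2005*(-8) = -16040)
(-45564 + z)*(-27830 + (13277/(-22780) + 11971/(-14832))) = (-45564 - 16040)*(-27830 + (13277/(-22780) + 11971/(-14832))) = -61604*(-27830 + (13277*(-1/22780) + 11971*(-1/14832))) = -61604*(-27830 + (-781/1340 - 11971/14832)) = -61604*(-27830 - 6906233/4968720) = -61604*(-138286383833/4968720) = 2129748597412033/1242180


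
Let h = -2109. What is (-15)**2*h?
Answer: -474525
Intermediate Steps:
(-15)**2*h = (-15)**2*(-2109) = 225*(-2109) = -474525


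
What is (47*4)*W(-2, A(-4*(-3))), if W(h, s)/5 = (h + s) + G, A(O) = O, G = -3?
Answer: 6580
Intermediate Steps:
W(h, s) = -15 + 5*h + 5*s (W(h, s) = 5*((h + s) - 3) = 5*(-3 + h + s) = -15 + 5*h + 5*s)
(47*4)*W(-2, A(-4*(-3))) = (47*4)*(-15 + 5*(-2) + 5*(-4*(-3))) = 188*(-15 - 10 + 5*12) = 188*(-15 - 10 + 60) = 188*35 = 6580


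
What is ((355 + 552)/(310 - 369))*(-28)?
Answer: 25396/59 ≈ 430.44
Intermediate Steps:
((355 + 552)/(310 - 369))*(-28) = (907/(-59))*(-28) = (907*(-1/59))*(-28) = -907/59*(-28) = 25396/59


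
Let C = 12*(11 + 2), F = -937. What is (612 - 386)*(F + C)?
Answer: -176506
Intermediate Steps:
C = 156 (C = 12*13 = 156)
(612 - 386)*(F + C) = (612 - 386)*(-937 + 156) = 226*(-781) = -176506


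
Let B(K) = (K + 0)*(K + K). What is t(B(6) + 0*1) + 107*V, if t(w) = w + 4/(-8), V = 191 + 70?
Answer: 55997/2 ≈ 27999.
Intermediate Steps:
V = 261
B(K) = 2*K² (B(K) = K*(2*K) = 2*K²)
t(w) = -½ + w (t(w) = w + 4*(-⅛) = w - ½ = -½ + w)
t(B(6) + 0*1) + 107*V = (-½ + (2*6² + 0*1)) + 107*261 = (-½ + (2*36 + 0)) + 27927 = (-½ + (72 + 0)) + 27927 = (-½ + 72) + 27927 = 143/2 + 27927 = 55997/2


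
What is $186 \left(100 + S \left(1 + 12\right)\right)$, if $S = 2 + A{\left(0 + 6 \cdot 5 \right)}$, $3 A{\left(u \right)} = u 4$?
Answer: $120156$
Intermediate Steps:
$A{\left(u \right)} = \frac{4 u}{3}$ ($A{\left(u \right)} = \frac{u 4}{3} = \frac{4 u}{3}$)
$S = 42$ ($S = 2 + \frac{4 \left(0 + 6 \cdot 5\right)}{3} = 2 + \frac{4 \left(0 + 30\right)}{3} = 2 + \frac{4}{3} \cdot 30 = 2 + 40 = 42$)
$186 \left(100 + S \left(1 + 12\right)\right) = 186 \left(100 + 42 \left(1 + 12\right)\right) = 186 \left(100 + 42 \cdot 13\right) = 186 \left(100 + 546\right) = 186 \cdot 646 = 120156$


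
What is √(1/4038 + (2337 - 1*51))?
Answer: √37274249022/4038 ≈ 47.812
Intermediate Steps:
√(1/4038 + (2337 - 1*51)) = √(1/4038 + (2337 - 51)) = √(1/4038 + 2286) = √(9230869/4038) = √37274249022/4038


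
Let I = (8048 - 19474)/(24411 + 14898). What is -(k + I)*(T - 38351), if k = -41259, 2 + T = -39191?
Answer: -41921874940536/13103 ≈ -3.1994e+9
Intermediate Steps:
T = -39193 (T = -2 - 39191 = -39193)
I = -11426/39309 ≈ -0.29067
-(k + I)*(T - 38351) = -(-41259 - 11426/39309)*(-39193 - 38351) = -(-1621861457)*(-77544)/39309 = -1*41921874940536/13103 = -41921874940536/13103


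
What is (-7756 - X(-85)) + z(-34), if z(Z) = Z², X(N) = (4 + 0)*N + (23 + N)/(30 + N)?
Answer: -344362/55 ≈ -6261.1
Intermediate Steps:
X(N) = 4*N + (23 + N)/(30 + N)
(-7756 - X(-85)) + z(-34) = (-7756 - (23 + 4*(-85)² + 121*(-85))/(30 - 85)) + (-34)² = (-7756 - (23 + 4*7225 - 10285)/(-55)) + 1156 = (-7756 - (-1)*(23 + 28900 - 10285)/55) + 1156 = (-7756 - (-1)*18638/55) + 1156 = (-7756 - 1*(-18638/55)) + 1156 = (-7756 + 18638/55) + 1156 = -407942/55 + 1156 = -344362/55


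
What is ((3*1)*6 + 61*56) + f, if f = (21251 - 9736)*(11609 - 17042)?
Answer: -62557561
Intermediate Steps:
f = -62560995 (f = 11515*(-5433) = -62560995)
((3*1)*6 + 61*56) + f = ((3*1)*6 + 61*56) - 62560995 = (3*6 + 3416) - 62560995 = (18 + 3416) - 62560995 = 3434 - 62560995 = -62557561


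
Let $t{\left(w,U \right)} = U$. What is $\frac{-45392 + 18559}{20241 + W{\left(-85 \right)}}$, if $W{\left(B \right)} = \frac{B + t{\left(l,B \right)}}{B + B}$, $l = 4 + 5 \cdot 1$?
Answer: $- \frac{26833}{20242} \approx -1.3256$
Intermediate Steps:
$l = 9$ ($l = 4 + 5 = 9$)
$W{\left(B \right)} = 1$ ($W{\left(B \right)} = \frac{B + B}{B + B} = \frac{2 B}{2 B} = 2 B \frac{1}{2 B} = 1$)
$\frac{-45392 + 18559}{20241 + W{\left(-85 \right)}} = \frac{-45392 + 18559}{20241 + 1} = - \frac{26833}{20242}$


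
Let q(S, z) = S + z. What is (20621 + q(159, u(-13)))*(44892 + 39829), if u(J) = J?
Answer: 1759401007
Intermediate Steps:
(20621 + q(159, u(-13)))*(44892 + 39829) = (20621 + (159 - 13))*(44892 + 39829) = (20621 + 146)*84721 = 20767*84721 = 1759401007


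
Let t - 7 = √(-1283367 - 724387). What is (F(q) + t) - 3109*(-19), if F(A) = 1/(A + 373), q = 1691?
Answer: 121936993/2064 + I*√2007754 ≈ 59078.0 + 1417.0*I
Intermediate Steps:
t = 7 + I*√2007754 (t = 7 + √(-1283367 - 724387) = 7 + √(-2007754) = 7 + I*√2007754 ≈ 7.0 + 1417.0*I)
F(A) = 1/(373 + A)
(F(q) + t) - 3109*(-19) = (1/(373 + 1691) + (7 + I*√2007754)) - 3109*(-19) = (1/2064 + (7 + I*√2007754)) + 59071 = (14449/2064 + I*√2007754) + 59071 = 121936993/2064 + I*√2007754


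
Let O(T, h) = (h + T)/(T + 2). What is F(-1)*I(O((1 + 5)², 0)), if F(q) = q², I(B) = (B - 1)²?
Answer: 1/361 ≈ 0.0027701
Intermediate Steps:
O(T, h) = (T + h)/(2 + T)
I(B) = (-1 + B)²
F(-1)*I(O((1 + 5)², 0)) = (-1)²*(-1 + ((1 + 5)² + 0)/(2 + (1 + 5)²))² = 1*(-1 + (6² + 0)/(2 + 6²))² = 1*(-1 + (36 + 0)/(2 + 36))² = 1*(-1 + 36/38)² = 1*(-1 + (1/38)*36)² = 1*(-1 + 18/19)² = 1*(-1/19)² = 1*(1/361) = 1/361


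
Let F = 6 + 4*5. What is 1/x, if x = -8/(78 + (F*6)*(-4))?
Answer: 273/4 ≈ 68.250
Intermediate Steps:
F = 26 (F = 6 + 20 = 26)
x = 4/273 (x = -8/(78 + (26*6)*(-4)) = -8/(78 + 156*(-4)) = -8/(78 - 624) = -8/(-546) = -1/546*(-8) = 4/273 ≈ 0.014652)
1/x = 1/(4/273) = 273/4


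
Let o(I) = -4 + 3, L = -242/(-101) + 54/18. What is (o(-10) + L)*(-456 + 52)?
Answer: -1776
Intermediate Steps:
L = 545/101 (L = -242*(-1/101) + 54*(1/18) = 242/101 + 3 = 545/101 ≈ 5.3960)
o(I) = -1
(o(-10) + L)*(-456 + 52) = (-1 + 545/101)*(-456 + 52) = (444/101)*(-404) = -1776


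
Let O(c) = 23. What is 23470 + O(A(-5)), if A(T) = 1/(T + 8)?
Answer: 23493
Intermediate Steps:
A(T) = 1/(8 + T)
23470 + O(A(-5)) = 23470 + 23 = 23493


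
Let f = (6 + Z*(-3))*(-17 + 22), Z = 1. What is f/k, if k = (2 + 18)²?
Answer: 3/80 ≈ 0.037500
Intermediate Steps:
k = 400 (k = 20² = 400)
f = 15 (f = (6 + 1*(-3))*(-17 + 22) = (6 - 3)*5 = 3*5 = 15)
f/k = 15/400 = (1/400)*15 = 3/80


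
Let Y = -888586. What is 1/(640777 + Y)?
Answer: -1/247809 ≈ -4.0354e-6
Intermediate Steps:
1/(640777 + Y) = 1/(640777 - 888586) = 1/(-247809) = -1/247809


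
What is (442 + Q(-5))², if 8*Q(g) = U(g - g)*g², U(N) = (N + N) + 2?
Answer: 3214849/16 ≈ 2.0093e+5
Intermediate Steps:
U(N) = 2 + 2*N (U(N) = 2*N + 2 = 2 + 2*N)
Q(g) = g²/4 (Q(g) = ((2 + 2*(g - g))*g²)/8 = ((2 + 2*0)*g²)/8 = ((2 + 0)*g²)/8 = (2*g²)/8 = g²/4)
(442 + Q(-5))² = (442 + (¼)*(-5)²)² = (442 + (¼)*25)² = (442 + 25/4)² = (1793/4)² = 3214849/16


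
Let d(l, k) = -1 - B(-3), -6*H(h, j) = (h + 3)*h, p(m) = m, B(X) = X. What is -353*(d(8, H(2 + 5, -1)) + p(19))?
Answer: -7413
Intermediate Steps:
H(h, j) = -h*(3 + h)/6 (H(h, j) = -(h + 3)*h/6 = -(3 + h)*h/6 = -h*(3 + h)/6)
d(l, k) = 2 (d(l, k) = -1 - 1*(-3) = -1 + 3 = 2)
-353*(d(8, H(2 + 5, -1)) + p(19)) = -353*(2 + 19) = -353*21 = -7413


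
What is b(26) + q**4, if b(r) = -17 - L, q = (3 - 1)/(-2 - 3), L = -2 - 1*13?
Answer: -1234/625 ≈ -1.9744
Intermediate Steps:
L = -15 (L = -2 - 13 = -15)
q = -2/5 (q = 2/(-5) = 2*(-1/5) = -2/5 ≈ -0.40000)
b(r) = -2 (b(r) = -17 - 1*(-15) = -17 + 15 = -2)
b(26) + q**4 = -2 + (-2/5)**4 = -2 + 16/625 = -1234/625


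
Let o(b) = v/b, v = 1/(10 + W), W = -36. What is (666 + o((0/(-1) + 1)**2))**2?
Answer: 299809225/676 ≈ 4.4351e+5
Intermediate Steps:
v = -1/26 (v = 1/(10 - 36) = 1/(-26) = -1/26 ≈ -0.038462)
o(b) = -1/(26*b)
(666 + o((0/(-1) + 1)**2))**2 = (666 - 1/(26*(0/(-1) + 1)**2))**2 = (666 - 1/(26*(0*(-1) + 1)**2))**2 = (666 - 1/(26*(0 + 1)**2))**2 = (666 - 1/(26*(1**2)))**2 = (666 - 1/26/1)**2 = (666 - 1/26*1)**2 = (666 - 1/26)**2 = (17315/26)**2 = 299809225/676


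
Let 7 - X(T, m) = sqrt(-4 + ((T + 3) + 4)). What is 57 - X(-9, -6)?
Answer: 50 + I*sqrt(6) ≈ 50.0 + 2.4495*I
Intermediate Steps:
X(T, m) = 7 - sqrt(3 + T) (X(T, m) = 7 - sqrt(-4 + ((T + 3) + 4)) = 7 - sqrt(-4 + ((3 + T) + 4)) = 7 - sqrt(-4 + (7 + T)) = 7 - sqrt(3 + T))
57 - X(-9, -6) = 57 - (7 - sqrt(3 - 9)) = 57 - (7 - sqrt(-6)) = 57 - (7 - I*sqrt(6)) = 57 + (-7 + I*sqrt(6)) = 50 + I*sqrt(6)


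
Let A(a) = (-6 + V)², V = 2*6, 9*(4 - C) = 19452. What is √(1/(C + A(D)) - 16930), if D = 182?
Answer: 7*I*√3498333757/3182 ≈ 130.12*I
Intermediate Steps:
C = -6472/3 (C = 4 - ⅑*19452 = 4 - 6484/3 = -6472/3 ≈ -2157.3)
V = 12
A(a) = 36 (A(a) = (-6 + 12)² = 6² = 36)
√(1/(C + A(D)) - 16930) = √(1/(-6472/3 + 36) - 16930) = √(1/(-6364/3) - 16930) = √(-3/6364 - 16930) = √(-107742523/6364) = 7*I*√3498333757/3182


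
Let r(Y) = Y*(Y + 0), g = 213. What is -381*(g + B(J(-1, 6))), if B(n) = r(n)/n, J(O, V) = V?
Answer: -83439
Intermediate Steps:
r(Y) = Y² (r(Y) = Y*Y = Y²)
B(n) = n (B(n) = n²/n = n)
-381*(g + B(J(-1, 6))) = -381*(213 + 6) = -381*219 = -83439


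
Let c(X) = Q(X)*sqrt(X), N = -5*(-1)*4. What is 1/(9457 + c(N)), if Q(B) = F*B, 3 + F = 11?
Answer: 9457/88922849 - 320*sqrt(5)/88922849 ≈ 9.8304e-5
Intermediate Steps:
F = 8 (F = -3 + 11 = 8)
Q(B) = 8*B
N = 20 (N = 5*4 = 20)
c(X) = 8*X**(3/2) (c(X) = (8*X)*sqrt(X) = 8*X**(3/2))
1/(9457 + c(N)) = 1/(9457 + 8*20**(3/2)) = 1/(9457 + 8*(40*sqrt(5))) = 1/(9457 + 320*sqrt(5))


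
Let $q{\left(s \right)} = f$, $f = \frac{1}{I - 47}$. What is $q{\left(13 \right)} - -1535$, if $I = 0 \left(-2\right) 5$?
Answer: $\frac{72144}{47} \approx 1535.0$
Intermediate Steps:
$I = 0$ ($I = 0 \cdot 5 = 0$)
$f = - \frac{1}{47}$ ($f = \frac{1}{0 - 47} = \frac{1}{-47} = - \frac{1}{47} \approx -0.021277$)
$q{\left(s \right)} = - \frac{1}{47}$
$q{\left(13 \right)} - -1535 = - \frac{1}{47} - -1535 = - \frac{1}{47} + 1535 = \frac{72144}{47}$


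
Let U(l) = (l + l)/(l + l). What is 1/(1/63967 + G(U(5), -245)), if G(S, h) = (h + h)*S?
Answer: -63967/31343829 ≈ -0.0020408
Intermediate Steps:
U(l) = 1 (U(l) = (2*l)/((2*l)) = (2*l)*(1/(2*l)) = 1)
G(S, h) = 2*S*h (G(S, h) = (2*h)*S = 2*S*h)
1/(1/63967 + G(U(5), -245)) = 1/(1/63967 + 2*1*(-245)) = 1/(1/63967 - 490) = 1/(-31343829/63967) = -63967/31343829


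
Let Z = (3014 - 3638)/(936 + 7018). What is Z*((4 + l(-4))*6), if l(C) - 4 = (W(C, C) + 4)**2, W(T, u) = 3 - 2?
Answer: -61776/3977 ≈ -15.533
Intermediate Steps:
W(T, u) = 1
Z = -312/3977 (Z = -624/7954 = -624*1/7954 = -312/3977 ≈ -0.078451)
l(C) = 29 (l(C) = 4 + (1 + 4)**2 = 4 + 5**2 = 4 + 25 = 29)
Z*((4 + l(-4))*6) = -312*(4 + 29)*6/3977 = -10296*6/3977 = -312/3977*198 = -61776/3977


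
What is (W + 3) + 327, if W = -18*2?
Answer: 294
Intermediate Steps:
W = -36
(W + 3) + 327 = (-36 + 3) + 327 = -33 + 327 = 294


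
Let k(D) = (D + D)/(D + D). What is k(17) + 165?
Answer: 166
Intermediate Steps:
k(D) = 1 (k(D) = (2*D)/((2*D)) = (2*D)*(1/(2*D)) = 1)
k(17) + 165 = 1 + 165 = 166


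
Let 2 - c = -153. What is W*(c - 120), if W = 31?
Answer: 1085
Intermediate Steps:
c = 155 (c = 2 - 1*(-153) = 2 + 153 = 155)
W*(c - 120) = 31*(155 - 120) = 31*35 = 1085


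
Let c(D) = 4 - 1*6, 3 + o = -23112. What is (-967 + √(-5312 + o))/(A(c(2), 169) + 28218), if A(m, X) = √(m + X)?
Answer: -27286806/796255357 + 967*√167/796255357 - I*√4747309/796255357 + 28218*I*√28427/796255357 ≈ -0.034253 + 0.0059723*I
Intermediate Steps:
o = -23115 (o = -3 - 23112 = -23115)
c(D) = -2 (c(D) = 4 - 6 = -2)
A(m, X) = √(X + m)
(-967 + √(-5312 + o))/(A(c(2), 169) + 28218) = (-967 + √(-5312 - 23115))/(√(169 - 2) + 28218) = (-967 + √(-28427))/(√167 + 28218) = (-967 + I*√28427)/(28218 + √167)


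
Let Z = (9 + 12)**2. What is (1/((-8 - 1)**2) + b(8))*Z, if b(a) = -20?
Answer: -79331/9 ≈ -8814.6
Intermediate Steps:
Z = 441 (Z = 21**2 = 441)
(1/((-8 - 1)**2) + b(8))*Z = (1/((-8 - 1)**2) - 20)*441 = (1/((-9)**2) - 20)*441 = (1/81 - 20)*441 = -1619/81*441 = -79331/9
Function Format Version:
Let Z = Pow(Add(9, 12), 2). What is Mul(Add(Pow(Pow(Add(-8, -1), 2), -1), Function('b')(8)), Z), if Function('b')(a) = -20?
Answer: Rational(-79331, 9) ≈ -8814.6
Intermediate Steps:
Z = 441 (Z = Pow(21, 2) = 441)
Mul(Add(Pow(Pow(Add(-8, -1), 2), -1), Function('b')(8)), Z) = Mul(Add(Pow(Pow(Add(-8, -1), 2), -1), -20), 441) = Mul(Add(Pow(Pow(-9, 2), -1), -20), 441) = Mul(Add(Pow(81, -1), -20), 441) = Mul(Add(Rational(1, 81), -20), 441) = Mul(Rational(-1619, 81), 441) = Rational(-79331, 9)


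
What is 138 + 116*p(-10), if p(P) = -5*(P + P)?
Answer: 11738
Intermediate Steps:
p(P) = -10*P
138 + 116*p(-10) = 138 + 116*(-10*(-10)) = 138 + 116*100 = 138 + 11600 = 11738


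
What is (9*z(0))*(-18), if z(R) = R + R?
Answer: 0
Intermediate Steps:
z(R) = 2*R
(9*z(0))*(-18) = (9*(2*0))*(-18) = (9*0)*(-18) = 0*(-18) = 0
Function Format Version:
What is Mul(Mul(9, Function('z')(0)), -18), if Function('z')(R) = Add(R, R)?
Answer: 0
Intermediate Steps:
Function('z')(R) = Mul(2, R)
Mul(Mul(9, Function('z')(0)), -18) = Mul(Mul(9, Mul(2, 0)), -18) = Mul(Mul(9, 0), -18) = Mul(0, -18) = 0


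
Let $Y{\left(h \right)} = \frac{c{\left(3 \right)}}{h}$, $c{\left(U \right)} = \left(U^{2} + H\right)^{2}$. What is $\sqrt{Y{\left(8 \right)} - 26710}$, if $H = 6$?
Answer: $\frac{i \sqrt{426910}}{4} \approx 163.35 i$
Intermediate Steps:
$c{\left(U \right)} = \left(6 + U^{2}\right)^{2}$ ($c{\left(U \right)} = \left(U^{2} + 6\right)^{2} = \left(6 + U^{2}\right)^{2}$)
$Y{\left(h \right)} = \frac{225}{h}$ ($Y{\left(h \right)} = \frac{\left(6 + 3^{2}\right)^{2}}{h} = \frac{\left(6 + 9\right)^{2}}{h} = \frac{15^{2}}{h} = \frac{225}{h}$)
$\sqrt{Y{\left(8 \right)} - 26710} = \sqrt{\frac{225}{8} - 26710} = \sqrt{- \frac{213455}{8}} = \frac{i \sqrt{426910}}{4}$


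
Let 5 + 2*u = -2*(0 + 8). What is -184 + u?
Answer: -389/2 ≈ -194.50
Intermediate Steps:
u = -21/2 (u = -5/2 + (-2*(0 + 8))/2 = -5/2 + (-2*8)/2 = -5/2 + (½)*(-16) = -5/2 - 8 = -21/2 ≈ -10.500)
-184 + u = -184 - 21/2 = -389/2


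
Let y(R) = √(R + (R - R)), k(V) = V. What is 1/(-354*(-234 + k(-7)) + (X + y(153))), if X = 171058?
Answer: 256372/65726602231 - 3*√17/65726602231 ≈ 3.9004e-6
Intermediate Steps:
y(R) = √R (y(R) = √(R + 0) = √R)
1/(-354*(-234 + k(-7)) + (X + y(153))) = 1/(-354*(-234 - 7) + (171058 + √153)) = 1/(-354*(-241) + (171058 + 3*√17)) = 1/(85314 + (171058 + 3*√17)) = 1/(256372 + 3*√17)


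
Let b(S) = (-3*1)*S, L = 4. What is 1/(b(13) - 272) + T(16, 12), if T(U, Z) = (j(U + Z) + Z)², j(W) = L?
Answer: 79615/311 ≈ 256.00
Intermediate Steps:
j(W) = 4
b(S) = -3*S
T(U, Z) = (4 + Z)²
1/(b(13) - 272) + T(16, 12) = 1/(-3*13 - 272) + (4 + 12)² = 1/(-39 - 272) + 16² = 1/(-311) + 256 = -1/311 + 256 = 79615/311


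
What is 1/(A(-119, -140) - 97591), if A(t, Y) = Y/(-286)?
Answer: -143/13955443 ≈ -1.0247e-5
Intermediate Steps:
A(t, Y) = -Y/286 (A(t, Y) = Y*(-1/286) = -Y/286)
1/(A(-119, -140) - 97591) = 1/(-1/286*(-140) - 97591) = 1/(70/143 - 97591) = 1/(-13955443/143) = -143/13955443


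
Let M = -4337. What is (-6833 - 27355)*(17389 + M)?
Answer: -446221776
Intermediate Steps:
(-6833 - 27355)*(17389 + M) = (-6833 - 27355)*(17389 - 4337) = -34188*13052 = -446221776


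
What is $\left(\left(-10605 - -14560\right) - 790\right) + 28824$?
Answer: $31989$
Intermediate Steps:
$\left(\left(-10605 - -14560\right) - 790\right) + 28824 = \left(\left(-10605 + 14560\right) - 790\right) + 28824 = \left(3955 - 790\right) + 28824 = 3165 + 28824 = 31989$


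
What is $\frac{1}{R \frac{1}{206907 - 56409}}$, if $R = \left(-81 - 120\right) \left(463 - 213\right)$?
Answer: $- \frac{25083}{8375} \approx -2.995$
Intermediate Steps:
$R = -50250$ ($R = \left(-201\right) 250 = -50250$)
$\frac{1}{R \frac{1}{206907 - 56409}} = \frac{1}{\left(-50250\right) \frac{1}{206907 - 56409}} = \frac{1}{\left(-50250\right) \frac{1}{150498}} = \frac{1}{- \frac{8375}{25083}} = - \frac{25083}{8375}$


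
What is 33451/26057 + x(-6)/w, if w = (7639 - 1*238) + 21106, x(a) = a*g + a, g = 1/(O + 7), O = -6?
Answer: 953274973/742806899 ≈ 1.2833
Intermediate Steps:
g = 1 (g = 1/(-6 + 7) = 1/1 = 1)
x(a) = 2*a (x(a) = a*1 + a = a + a = 2*a)
w = 28507 (w = (7639 - 238) + 21106 = 7401 + 21106 = 28507)
33451/26057 + x(-6)/w = 33451/26057 + (2*(-6))/28507 = 33451*(1/26057) - 12*1/28507 = 33451/26057 - 12/28507 = 953274973/742806899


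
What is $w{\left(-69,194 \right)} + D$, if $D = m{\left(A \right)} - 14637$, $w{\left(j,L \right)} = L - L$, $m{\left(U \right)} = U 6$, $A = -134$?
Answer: $-15441$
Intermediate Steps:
$m{\left(U \right)} = 6 U$
$w{\left(j,L \right)} = 0$
$D = -15441$ ($D = 6 \left(-134\right) - 14637 = -804 - 14637 = -15441$)
$w{\left(-69,194 \right)} + D = 0 - 15441 = -15441$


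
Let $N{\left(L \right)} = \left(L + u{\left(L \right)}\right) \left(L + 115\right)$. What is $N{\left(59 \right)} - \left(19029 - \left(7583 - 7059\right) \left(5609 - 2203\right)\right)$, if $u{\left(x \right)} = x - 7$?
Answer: $1785029$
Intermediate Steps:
$u{\left(x \right)} = -7 + x$
$N{\left(L \right)} = \left(-7 + 2 L\right) \left(115 + L\right)$ ($N{\left(L \right)} = \left(L + \left(-7 + L\right)\right) \left(L + 115\right) = \left(-7 + 2 L\right) \left(115 + L\right)$)
$N{\left(59 \right)} - \left(19029 - \left(7583 - 7059\right) \left(5609 - 2203\right)\right) = \left(-805 + 2 \cdot 59^{2} + 223 \cdot 59\right) - \left(19029 - \left(7583 - 7059\right) \left(5609 - 2203\right)\right) = \left(-805 + 2 \cdot 3481 + 13157\right) + \left(\left(-15667 + 524 \cdot 3406\right) - 3362\right) = \left(-805 + 6962 + 13157\right) + \left(\left(-15667 + 1784744\right) - 3362\right) = 19314 + \left(1769077 - 3362\right) = 19314 + 1765715 = 1785029$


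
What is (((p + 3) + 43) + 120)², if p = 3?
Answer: 28561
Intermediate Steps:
(((p + 3) + 43) + 120)² = (((3 + 3) + 43) + 120)² = ((6 + 43) + 120)² = (49 + 120)² = 169² = 28561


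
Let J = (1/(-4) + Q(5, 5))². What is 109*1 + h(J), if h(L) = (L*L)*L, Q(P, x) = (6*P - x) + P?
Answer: 2839761301745/4096 ≈ 6.9330e+8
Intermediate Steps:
Q(P, x) = -x + 7*P (Q(P, x) = (-x + 6*P) + P = -x + 7*P)
J = 14161/16 (J = (1/(-4) + (-1*5 + 7*5))² = (-¼ + (-5 + 35))² = (-¼ + 30)² = (119/4)² = 14161/16 ≈ 885.06)
h(L) = L³ (h(L) = L²*L = L³)
109*1 + h(J) = 109*1 + (14161/16)³ = 109 + 2839760855281/4096 = 2839761301745/4096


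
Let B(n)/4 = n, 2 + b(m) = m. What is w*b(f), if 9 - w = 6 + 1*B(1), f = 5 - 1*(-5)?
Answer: -8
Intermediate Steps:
f = 10 (f = 5 + 5 = 10)
b(m) = -2 + m
B(n) = 4*n
w = -1 (w = 9 - (6 + 1*(4*1)) = 9 - (6 + 1*4) = 9 - (6 + 4) = 9 - 1*10 = 9 - 10 = -1)
w*b(f) = -(-2 + 10) = -1*8 = -8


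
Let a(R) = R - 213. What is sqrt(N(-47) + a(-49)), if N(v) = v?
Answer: I*sqrt(309) ≈ 17.578*I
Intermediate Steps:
a(R) = -213 + R
sqrt(N(-47) + a(-49)) = sqrt(-47 + (-213 - 49)) = sqrt(-47 - 262) = sqrt(-309) = I*sqrt(309)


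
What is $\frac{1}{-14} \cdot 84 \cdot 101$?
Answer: $-606$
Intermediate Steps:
$\frac{1}{-14} \cdot 84 \cdot 101 = \left(- \frac{1}{14}\right) 84 \cdot 101 = \left(-6\right) 101 = -606$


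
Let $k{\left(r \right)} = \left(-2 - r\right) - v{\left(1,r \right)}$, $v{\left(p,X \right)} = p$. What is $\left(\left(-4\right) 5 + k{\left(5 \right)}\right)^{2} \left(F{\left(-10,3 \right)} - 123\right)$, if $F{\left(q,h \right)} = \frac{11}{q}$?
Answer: $- \frac{486472}{5} \approx -97294.0$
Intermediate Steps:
$k{\left(r \right)} = -3 - r$ ($k{\left(r \right)} = \left(-2 - r\right) - 1 = -3 - r$)
$\left(\left(-4\right) 5 + k{\left(5 \right)}\right)^{2} \left(F{\left(-10,3 \right)} - 123\right) = \left(\left(-4\right) 5 - 8\right)^{2} \left(\frac{11}{-10} - 123\right) = \left(-20 - 8\right)^{2} \left(11 \left(- \frac{1}{10}\right) - 123\right) = \left(-20 - 8\right)^{2} \left(- \frac{11}{10} - 123\right) = \left(-28\right)^{2} \left(- \frac{1241}{10}\right) = 784 \left(- \frac{1241}{10}\right) = - \frac{486472}{5}$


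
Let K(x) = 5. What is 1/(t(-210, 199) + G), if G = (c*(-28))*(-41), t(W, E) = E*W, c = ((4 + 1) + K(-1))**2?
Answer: 1/73010 ≈ 1.3697e-5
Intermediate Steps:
c = 100 (c = ((4 + 1) + 5)**2 = (5 + 5)**2 = 10**2 = 100)
G = 114800 (G = (100*(-28))*(-41) = -2800*(-41) = 114800)
1/(t(-210, 199) + G) = 1/(199*(-210) + 114800) = 1/(-41790 + 114800) = 1/73010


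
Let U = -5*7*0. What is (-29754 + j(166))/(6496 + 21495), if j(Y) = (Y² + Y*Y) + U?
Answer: 25358/27991 ≈ 0.90593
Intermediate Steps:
U = 0 (U = -35*0 = 0)
j(Y) = 2*Y² (j(Y) = (Y² + Y*Y) + 0 = (Y² + Y²) + 0 = 2*Y² + 0 = 2*Y²)
(-29754 + j(166))/(6496 + 21495) = (-29754 + 2*166²)/(6496 + 21495) = (-29754 + 2*27556)/27991 = (-29754 + 55112)*(1/27991) = 25358*(1/27991) = 25358/27991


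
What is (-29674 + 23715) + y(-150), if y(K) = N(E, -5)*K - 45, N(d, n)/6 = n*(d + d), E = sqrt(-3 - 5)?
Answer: -6004 + 18000*I*sqrt(2) ≈ -6004.0 + 25456.0*I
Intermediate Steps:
E = 2*I*sqrt(2) (E = sqrt(-8) = 2*I*sqrt(2) ≈ 2.8284*I)
N(d, n) = 12*d*n (N(d, n) = 6*(n*(d + d)) = 6*(n*(2*d)) = 6*(2*d*n) = 12*d*n)
y(K) = -45 - 120*I*K*sqrt(2) (y(K) = (12*(2*I*sqrt(2))*(-5))*K - 45 = (-120*I*sqrt(2))*K - 45 = -120*I*K*sqrt(2) - 45 = -45 - 120*I*K*sqrt(2))
(-29674 + 23715) + y(-150) = (-29674 + 23715) + (-45 - 120*I*(-150)*sqrt(2)) = -5959 + (-45 + 18000*I*sqrt(2)) = -6004 + 18000*I*sqrt(2)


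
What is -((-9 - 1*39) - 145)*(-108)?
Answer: -20844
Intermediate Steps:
-((-9 - 1*39) - 145)*(-108) = -((-9 - 39) - 145)*(-108) = -(-48 - 145)*(-108) = -(-193)*(-108) = -1*20844 = -20844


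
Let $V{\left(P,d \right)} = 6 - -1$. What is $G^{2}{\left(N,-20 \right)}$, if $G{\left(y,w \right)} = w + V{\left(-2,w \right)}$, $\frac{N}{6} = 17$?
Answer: $169$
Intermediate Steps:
$N = 102$ ($N = 6 \cdot 17 = 102$)
$V{\left(P,d \right)} = 7$ ($V{\left(P,d \right)} = 6 + 1 = 7$)
$G{\left(y,w \right)} = 7 + w$ ($G{\left(y,w \right)} = w + 7 = 7 + w$)
$G^{2}{\left(N,-20 \right)} = \left(7 - 20\right)^{2} = \left(-13\right)^{2} = 169$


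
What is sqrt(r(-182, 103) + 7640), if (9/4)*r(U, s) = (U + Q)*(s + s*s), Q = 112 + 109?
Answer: 2*sqrt(434958)/3 ≈ 439.68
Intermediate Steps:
Q = 221
r(U, s) = 4*(221 + U)*(s + s**2)/9 (r(U, s) = 4*((U + 221)*(s + s*s))/9 = 4*((221 + U)*(s + s**2))/9 = 4*(221 + U)*(s + s**2)/9)
sqrt(r(-182, 103) + 7640) = sqrt((4/9)*103*(221 - 182 + 221*103 - 182*103) + 7640) = sqrt((4/9)*103*(221 - 182 + 22763 - 18746) + 7640) = sqrt((4/9)*103*4056 + 7640) = sqrt(557024/3 + 7640) = sqrt(579944/3) = 2*sqrt(434958)/3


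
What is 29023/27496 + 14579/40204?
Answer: 391926219/276362296 ≈ 1.4182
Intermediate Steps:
29023/27496 + 14579/40204 = 391926219/276362296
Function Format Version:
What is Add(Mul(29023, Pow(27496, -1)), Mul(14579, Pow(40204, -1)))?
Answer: Rational(391926219, 276362296) ≈ 1.4182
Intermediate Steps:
Add(Mul(29023, Pow(27496, -1)), Mul(14579, Pow(40204, -1))) = Add(Mul(29023, Rational(1, 27496)), Mul(14579, Rational(1, 40204))) = Add(Rational(29023, 27496), Rational(14579, 40204)) = Rational(391926219, 276362296)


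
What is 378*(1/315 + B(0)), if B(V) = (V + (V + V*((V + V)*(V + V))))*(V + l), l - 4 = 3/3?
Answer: 6/5 ≈ 1.2000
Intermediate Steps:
l = 5 (l = 4 + 3/3 = 4 + 3*(⅓) = 4 + 1 = 5)
B(V) = (5 + V)*(2*V + 4*V³) (B(V) = (V + (V + V*((V + V)*(V + V))))*(V + 5) = (V + (V + V*((2*V)*(2*V))))*(5 + V) = (V + (V + V*(4*V²)))*(5 + V) = (V + (V + 4*V³))*(5 + V) = (2*V + 4*V³)*(5 + V) = (5 + V)*(2*V + 4*V³))
378*(1/315 + B(0)) = 378*(1/315 + 2*0*(5 + 0 + 2*0³ + 10*0²)) = 378*(1/315 + 2*0*(5 + 0 + 2*0 + 10*0)) = 378*(1/315 + 2*0*(5 + 0 + 0 + 0)) = 378*(1/315 + 2*0*5) = 378*(1/315 + 0) = 378*(1/315) = 6/5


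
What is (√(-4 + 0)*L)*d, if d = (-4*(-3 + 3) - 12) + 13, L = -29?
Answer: -58*I ≈ -58.0*I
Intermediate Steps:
d = 1 (d = (-4*0 - 12) + 13 = (0 - 12) + 13 = -12 + 13 = 1)
(√(-4 + 0)*L)*d = (√(-4 + 0)*(-29))*1 = (√(-4)*(-29))*1 = ((2*I)*(-29))*1 = -58*I*1 = -58*I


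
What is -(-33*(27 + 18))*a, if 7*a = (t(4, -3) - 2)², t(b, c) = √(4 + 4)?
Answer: 17820/7 - 11880*√2/7 ≈ 145.59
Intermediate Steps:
t(b, c) = 2*√2 (t(b, c) = √8 = 2*√2)
a = (-2 + 2*√2)²/7 (a = (2*√2 - 2)²/7 = (-2 + 2*√2)²/7 ≈ 0.098042)
-(-33*(27 + 18))*a = -(-33*(27 + 18))*(12/7 - 8*√2/7) = -(-33*45)*(12/7 - 8*√2/7) = -(-1485)*(12/7 - 8*√2/7) = -(-17820/7 + 11880*√2/7) = 17820/7 - 11880*√2/7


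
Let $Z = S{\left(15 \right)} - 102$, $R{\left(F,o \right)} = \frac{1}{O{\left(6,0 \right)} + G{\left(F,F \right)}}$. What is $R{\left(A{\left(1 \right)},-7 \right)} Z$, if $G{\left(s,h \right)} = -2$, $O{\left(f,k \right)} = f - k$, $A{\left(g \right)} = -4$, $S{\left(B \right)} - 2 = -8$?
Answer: $-27$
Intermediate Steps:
$S{\left(B \right)} = -6$ ($S{\left(B \right)} = 2 - 8 = -6$)
$R{\left(F,o \right)} = \frac{1}{4}$ ($R{\left(F,o \right)} = \frac{1}{\left(6 - 0\right) - 2} = \frac{1}{\left(6 + 0\right) - 2} = \frac{1}{6 - 2} = \frac{1}{4}$)
$Z = -108$ ($Z = -6 - 102 = -108$)
$R{\left(A{\left(1 \right)},-7 \right)} Z = \frac{1}{4} \left(-108\right) = -27$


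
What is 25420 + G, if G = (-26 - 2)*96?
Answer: 22732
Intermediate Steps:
G = -2688 (G = -28*96 = -2688)
25420 + G = 25420 - 2688 = 22732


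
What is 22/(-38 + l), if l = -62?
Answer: -11/50 ≈ -0.22000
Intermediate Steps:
22/(-38 + l) = 22/(-38 - 62) = 22/(-100) = 22*(-1/100) = -11/50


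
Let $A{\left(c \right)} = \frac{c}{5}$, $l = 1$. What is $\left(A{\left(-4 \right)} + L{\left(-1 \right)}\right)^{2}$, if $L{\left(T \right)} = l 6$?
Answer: $\frac{676}{25} \approx 27.04$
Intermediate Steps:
$A{\left(c \right)} = \frac{c}{5}$ ($A{\left(c \right)} = c \frac{1}{5} = \frac{c}{5}$)
$L{\left(T \right)} = 6$ ($L{\left(T \right)} = 1 \cdot 6 = 6$)
$\left(A{\left(-4 \right)} + L{\left(-1 \right)}\right)^{2} = \left(\frac{1}{5} \left(-4\right) + 6\right)^{2} = \left(- \frac{4}{5} + 6\right)^{2} = \left(\frac{26}{5}\right)^{2} = \frac{676}{25}$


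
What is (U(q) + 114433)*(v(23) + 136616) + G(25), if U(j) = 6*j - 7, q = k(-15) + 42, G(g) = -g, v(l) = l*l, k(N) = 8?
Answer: 15734097245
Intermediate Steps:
v(l) = l²
q = 50 (q = 8 + 42 = 50)
U(j) = -7 + 6*j
(U(q) + 114433)*(v(23) + 136616) + G(25) = ((-7 + 6*50) + 114433)*(23² + 136616) - 1*25 = ((-7 + 300) + 114433)*(529 + 136616) - 25 = (293 + 114433)*137145 - 25 = 114726*137145 - 25 = 15734097270 - 25 = 15734097245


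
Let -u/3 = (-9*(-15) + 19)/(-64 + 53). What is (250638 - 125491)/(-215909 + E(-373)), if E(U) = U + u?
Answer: -125147/216240 ≈ -0.57874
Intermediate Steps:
u = 42 (u = -3*(-9*(-15) + 19)/(-64 + 53) = -3*(135 + 19)/(-11) = -462*(-1)/11 = -3*(-14) = 42)
E(U) = 42 + U (E(U) = U + 42 = 42 + U)
(250638 - 125491)/(-215909 + E(-373)) = (250638 - 125491)/(-215909 + (42 - 373)) = 125147/(-215909 - 331) = 125147/(-216240) = 125147*(-1/216240) = -125147/216240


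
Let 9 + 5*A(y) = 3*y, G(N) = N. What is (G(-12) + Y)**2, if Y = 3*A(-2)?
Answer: 441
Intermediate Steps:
A(y) = -9/5 + 3*y/5 (A(y) = -9/5 + (3*y)/5 = -9/5 + 3*y/5)
Y = -9 (Y = 3*(-9/5 + (3/5)*(-2)) = 3*(-9/5 - 6/5) = 3*(-3) = -9)
(G(-12) + Y)**2 = (-12 - 9)**2 = (-21)**2 = 441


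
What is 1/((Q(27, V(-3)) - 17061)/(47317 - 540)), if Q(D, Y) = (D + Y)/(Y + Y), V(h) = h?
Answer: -46777/17065 ≈ -2.7411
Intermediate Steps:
Q(D, Y) = (D + Y)/(2*Y) (Q(D, Y) = (D + Y)/((2*Y)) = (D + Y)*(1/(2*Y)) = (D + Y)/(2*Y))
1/((Q(27, V(-3)) - 17061)/(47317 - 540)) = 1/(((1/2)*(27 - 3)/(-3) - 17061)/(47317 - 540)) = 1/(((1/2)*(-1/3)*24 - 17061)/46777) = 1/((-4 - 17061)*(1/46777)) = 1/(-17065*1/46777) = 1/(-17065/46777) = -46777/17065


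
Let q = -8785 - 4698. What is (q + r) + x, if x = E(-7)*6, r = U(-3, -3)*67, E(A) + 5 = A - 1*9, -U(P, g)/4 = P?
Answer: -12805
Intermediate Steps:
U(P, g) = -4*P
E(A) = -14 + A (E(A) = -5 + (A - 1*9) = -5 + (A - 9) = -5 + (-9 + A) = -14 + A)
r = 804 (r = -4*(-3)*67 = 12*67 = 804)
x = -126 (x = (-14 - 7)*6 = -21*6 = -126)
q = -13483
(q + r) + x = (-13483 + 804) - 126 = -12679 - 126 = -12805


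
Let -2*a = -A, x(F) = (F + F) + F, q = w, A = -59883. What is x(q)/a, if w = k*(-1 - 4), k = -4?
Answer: -40/19961 ≈ -0.0020039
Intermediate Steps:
w = 20 (w = -4*(-1 - 4) = -4*(-5) = 20)
q = 20
x(F) = 3*F (x(F) = 2*F + F = 3*F)
a = -59883/2 (a = -(-1)*(-59883)/2 = -½*59883 = -59883/2 ≈ -29942.)
x(q)/a = (3*20)/(-59883/2) = 60*(-2/59883) = -40/19961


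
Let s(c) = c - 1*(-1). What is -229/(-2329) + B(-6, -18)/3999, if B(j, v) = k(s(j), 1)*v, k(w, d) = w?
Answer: 375127/3104557 ≈ 0.12083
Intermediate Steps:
s(c) = 1 + c (s(c) = c + 1 = 1 + c)
B(j, v) = v*(1 + j) (B(j, v) = (1 + j)*v = v*(1 + j))
-229/(-2329) + B(-6, -18)/3999 = -229/(-2329) - 18*(1 - 6)/3999 = -229*(-1/2329) - 18*(-5)*(1/3999) = 229/2329 + 90*(1/3999) = 229/2329 + 30/1333 = 375127/3104557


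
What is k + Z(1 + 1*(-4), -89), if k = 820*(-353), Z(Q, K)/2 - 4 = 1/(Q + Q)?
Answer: -868357/3 ≈ -2.8945e+5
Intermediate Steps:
Z(Q, K) = 8 + 1/Q (Z(Q, K) = 8 + 2/(Q + Q) = 8 + 2/((2*Q)) = 8 + 2*(1/(2*Q)) = 8 + 1/Q)
k = -289460
k + Z(1 + 1*(-4), -89) = -289460 + (8 + 1/(1 + 1*(-4))) = -289460 + (8 + 1/(1 - 4)) = -289460 + (8 + 1/(-3)) = -289460 + (8 - ⅓) = -289460 + 23/3 = -868357/3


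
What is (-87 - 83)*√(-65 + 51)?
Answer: -170*I*√14 ≈ -636.08*I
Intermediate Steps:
(-87 - 83)*√(-65 + 51) = -170*I*√14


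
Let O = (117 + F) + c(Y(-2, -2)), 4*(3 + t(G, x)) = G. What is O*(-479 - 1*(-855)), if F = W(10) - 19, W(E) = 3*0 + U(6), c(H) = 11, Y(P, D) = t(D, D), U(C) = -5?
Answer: 39104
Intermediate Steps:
t(G, x) = -3 + G/4
Y(P, D) = -3 + D/4
W(E) = -5 (W(E) = 3*0 - 5 = 0 - 5 = -5)
F = -24 (F = -5 - 19 = -24)
O = 104 (O = (117 - 24) + 11 = 93 + 11 = 104)
O*(-479 - 1*(-855)) = 104*(-479 - 1*(-855)) = 104*(-479 + 855) = 104*376 = 39104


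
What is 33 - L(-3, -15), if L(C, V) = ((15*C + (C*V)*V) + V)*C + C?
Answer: -2169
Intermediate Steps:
L(C, V) = C + C*(V + 15*C + C*V²) (L(C, V) = ((15*C + C*V²) + V)*C + C = (V + 15*C + C*V²)*C + C = C*(V + 15*C + C*V²) + C = C + C*(V + 15*C + C*V²))
33 - L(-3, -15) = 33 - (-3)*(1 - 15 + 15*(-3) - 3*(-15)²) = 33 - (-3)*(1 - 15 - 45 - 3*225) = 33 - (-3)*(1 - 15 - 45 - 675) = 33 - (-3)*(-734) = 33 - 1*2202 = 33 - 2202 = -2169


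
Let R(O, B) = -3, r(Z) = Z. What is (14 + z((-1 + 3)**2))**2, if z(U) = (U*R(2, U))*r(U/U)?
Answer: 4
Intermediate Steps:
z(U) = -3*U (z(U) = (U*(-3))*(U/U) = -3*U*1 = -3*U)
(14 + z((-1 + 3)**2))**2 = (14 - 3*(-1 + 3)**2)**2 = (14 - 3*2**2)**2 = (14 - 3*4)**2 = (14 - 12)**2 = 2**2 = 4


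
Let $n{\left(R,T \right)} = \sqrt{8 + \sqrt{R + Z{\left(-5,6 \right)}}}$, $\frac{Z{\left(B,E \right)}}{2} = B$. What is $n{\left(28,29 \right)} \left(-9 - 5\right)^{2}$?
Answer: $196 \sqrt{8 + 3 \sqrt{2}} \approx 685.79$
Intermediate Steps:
$Z{\left(B,E \right)} = 2 B$
$n{\left(R,T \right)} = \sqrt{8 + \sqrt{-10 + R}}$ ($n{\left(R,T \right)} = \sqrt{8 + \sqrt{R + 2 \left(-5\right)}} = \sqrt{8 + \sqrt{R - 10}} = \sqrt{8 + \sqrt{-10 + R}}$)
$n{\left(28,29 \right)} \left(-9 - 5\right)^{2} = \sqrt{8 + \sqrt{-10 + 28}} \left(-9 - 5\right)^{2} = \sqrt{8 + \sqrt{18}} \left(-14\right)^{2} = \sqrt{8 + 3 \sqrt{2}} \cdot 196 = 196 \sqrt{8 + 3 \sqrt{2}}$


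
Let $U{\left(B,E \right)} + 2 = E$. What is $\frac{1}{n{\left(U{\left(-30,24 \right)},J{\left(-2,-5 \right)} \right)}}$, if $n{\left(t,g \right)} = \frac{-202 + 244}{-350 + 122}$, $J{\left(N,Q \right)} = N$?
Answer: $- \frac{38}{7} \approx -5.4286$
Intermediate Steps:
$U{\left(B,E \right)} = -2 + E$
$n{\left(t,g \right)} = - \frac{7}{38}$ ($n{\left(t,g \right)} = \frac{42}{-228} = 42 \left(- \frac{1}{228}\right) = - \frac{7}{38}$)
$\frac{1}{n{\left(U{\left(-30,24 \right)},J{\left(-2,-5 \right)} \right)}} = \frac{1}{- \frac{7}{38}} = - \frac{38}{7}$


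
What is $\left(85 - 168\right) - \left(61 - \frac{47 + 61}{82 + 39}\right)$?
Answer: $- \frac{17316}{121} \approx -143.11$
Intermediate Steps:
$\left(85 - 168\right) - \left(61 - \frac{47 + 61}{82 + 39}\right) = -83 - \left(61 - \frac{108}{121}\right) = -83 + \left(108 \cdot \frac{1}{121} - 61\right) = -83 + \left(\frac{108}{121} - 61\right) = -83 - \frac{7273}{121} = - \frac{17316}{121}$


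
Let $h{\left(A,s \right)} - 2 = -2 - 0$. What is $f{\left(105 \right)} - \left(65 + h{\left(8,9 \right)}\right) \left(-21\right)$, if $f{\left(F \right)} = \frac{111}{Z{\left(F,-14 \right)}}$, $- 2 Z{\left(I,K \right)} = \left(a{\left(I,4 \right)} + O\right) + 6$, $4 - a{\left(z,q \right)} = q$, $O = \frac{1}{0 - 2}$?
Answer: $\frac{14571}{11} \approx 1324.6$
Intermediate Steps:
$O = - \frac{1}{2}$ ($O = \frac{1}{-2} = - \frac{1}{2} \approx -0.5$)
$a{\left(z,q \right)} = 4 - q$
$Z{\left(I,K \right)} = - \frac{11}{4}$ ($Z{\left(I,K \right)} = - \frac{\left(\left(4 - 4\right) - \frac{1}{2}\right) + 6}{2} = - \frac{\left(0 - \frac{1}{2}\right) + 6}{2} = - \frac{- \frac{1}{2} + 6}{2} = \left(- \frac{1}{2}\right) \frac{11}{2} = - \frac{11}{4}$)
$h{\left(A,s \right)} = 0$ ($h{\left(A,s \right)} = 2 - 2 = 0$)
$f{\left(F \right)} = - \frac{444}{11}$ ($f{\left(F \right)} = \frac{111}{- \frac{11}{4}} = 111 \left(- \frac{4}{11}\right) = - \frac{444}{11}$)
$f{\left(105 \right)} - \left(65 + h{\left(8,9 \right)}\right) \left(-21\right) = - \frac{444}{11} - \left(65 + 0\right) \left(-21\right) = - \frac{444}{11} - 65 \left(-21\right) = - \frac{444}{11} - -1365 = - \frac{444}{11} + 1365 = \frac{14571}{11}$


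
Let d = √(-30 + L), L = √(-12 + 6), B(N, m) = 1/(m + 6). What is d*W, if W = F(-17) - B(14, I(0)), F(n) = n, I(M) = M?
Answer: -103*√(-30 + I*√6)/6 ≈ -3.8354 - 94.104*I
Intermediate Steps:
B(N, m) = 1/(6 + m)
L = I*√6 (L = √(-6) = I*√6 ≈ 2.4495*I)
W = -103/6 (W = -17 - 1/(6 + 0) = -17 - 1/6 = -17 - 1*⅙ = -17 - ⅙ = -103/6 ≈ -17.167)
d = √(-30 + I*√6) ≈ 0.22342 + 5.4818*I
d*W = √(-30 + I*√6)*(-103/6) = -103*√(-30 + I*√6)/6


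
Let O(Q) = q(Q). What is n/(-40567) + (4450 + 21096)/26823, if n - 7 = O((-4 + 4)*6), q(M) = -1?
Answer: 1036163644/1088128641 ≈ 0.95224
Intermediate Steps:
O(Q) = -1
n = 6 (n = 7 - 1 = 6)
n/(-40567) + (4450 + 21096)/26823 = 6/(-40567) + (4450 + 21096)/26823 = 6*(-1/40567) + 25546*(1/26823) = -6/40567 + 25546/26823 = 1036163644/1088128641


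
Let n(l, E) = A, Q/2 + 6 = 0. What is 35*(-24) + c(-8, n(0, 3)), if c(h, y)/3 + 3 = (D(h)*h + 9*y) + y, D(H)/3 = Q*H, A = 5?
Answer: -7611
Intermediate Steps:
Q = -12 (Q = -12 + 2*0 = -12 + 0 = -12)
D(H) = -36*H (D(H) = 3*(-12*H) = -36*H)
n(l, E) = 5
c(h, y) = -9 - 108*h² + 30*y (c(h, y) = -9 + 3*(((-36*h)*h + 9*y) + y) = -9 + 3*((-36*h² + 9*y) + y) = -9 + 3*(-36*h² + 10*y) = -9 + (-108*h² + 30*y) = -9 - 108*h² + 30*y)
35*(-24) + c(-8, n(0, 3)) = 35*(-24) + (-9 - 108*(-8)² + 30*5) = -840 + (-9 - 108*64 + 150) = -840 + (-9 - 6912 + 150) = -840 - 6771 = -7611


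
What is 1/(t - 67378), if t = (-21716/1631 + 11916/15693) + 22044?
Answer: -8531761/386885971238 ≈ -2.2052e-5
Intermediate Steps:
t = 187967021420/8531761 (t = (-21716*1/1631 + 11916*(1/15693)) + 22044 = (-21716/1631 + 3972/5231) + 22044 = -107118064/8531761 + 22044 = 187967021420/8531761 ≈ 22031.)
1/(t - 67378) = 1/(187967021420/8531761 - 67378) = 1/(-386885971238/8531761) = -8531761/386885971238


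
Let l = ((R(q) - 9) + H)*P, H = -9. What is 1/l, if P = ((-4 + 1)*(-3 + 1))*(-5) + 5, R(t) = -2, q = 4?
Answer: 1/500 ≈ 0.0020000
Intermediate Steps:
P = -25 (P = -3*(-2)*(-5) + 5 = 6*(-5) + 5 = -30 + 5 = -25)
l = 500 (l = ((-2 - 9) - 9)*(-25) = (-11 - 9)*(-25) = -20*(-25) = 500)
1/l = 1/500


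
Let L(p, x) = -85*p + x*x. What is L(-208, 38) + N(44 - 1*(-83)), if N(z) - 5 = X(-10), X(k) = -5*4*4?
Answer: 19049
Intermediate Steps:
X(k) = -80 (X(k) = -20*4 = -80)
L(p, x) = x² - 85*p (L(p, x) = -85*p + x² = x² - 85*p)
N(z) = -75 (N(z) = 5 - 80 = -75)
L(-208, 38) + N(44 - 1*(-83)) = (38² - 85*(-208)) - 75 = (1444 + 17680) - 75 = 19124 - 75 = 19049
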